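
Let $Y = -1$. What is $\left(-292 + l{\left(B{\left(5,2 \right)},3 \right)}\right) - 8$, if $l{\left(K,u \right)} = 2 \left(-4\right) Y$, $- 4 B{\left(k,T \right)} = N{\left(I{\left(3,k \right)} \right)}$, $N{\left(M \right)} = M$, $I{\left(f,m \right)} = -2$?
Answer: $-292$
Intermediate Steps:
$B{\left(k,T \right)} = \frac{1}{2}$ ($B{\left(k,T \right)} = \left(- \frac{1}{4}\right) \left(-2\right) = \frac{1}{2}$)
$l{\left(K,u \right)} = 8$ ($l{\left(K,u \right)} = 2 \left(-4\right) \left(-1\right) = \left(-8\right) \left(-1\right) = 8$)
$\left(-292 + l{\left(B{\left(5,2 \right)},3 \right)}\right) - 8 = \left(-292 + 8\right) - 8 = -284 - 8 = -292$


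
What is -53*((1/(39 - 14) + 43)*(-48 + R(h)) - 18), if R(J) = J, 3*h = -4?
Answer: 8511694/75 ≈ 1.1349e+5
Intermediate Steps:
h = -4/3 (h = (⅓)*(-4) = -4/3 ≈ -1.3333)
-53*((1/(39 - 14) + 43)*(-48 + R(h)) - 18) = -53*((1/(39 - 14) + 43)*(-48 - 4/3) - 18) = -53*((1/25 + 43)*(-148/3) - 18) = -53*((1076/25)*(-148/3) - 18) = -53*(-159248/75 - 18) = -53*(-160598/75) = 8511694/75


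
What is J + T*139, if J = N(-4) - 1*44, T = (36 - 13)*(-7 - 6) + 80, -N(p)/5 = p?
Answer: -30465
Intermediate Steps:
N(p) = -5*p
T = -219 (T = 23*(-13) + 80 = -299 + 80 = -219)
J = -24 (J = -5*(-4) - 1*44 = 20 - 44 = -24)
J + T*139 = -24 - 219*139 = -24 - 30441 = -30465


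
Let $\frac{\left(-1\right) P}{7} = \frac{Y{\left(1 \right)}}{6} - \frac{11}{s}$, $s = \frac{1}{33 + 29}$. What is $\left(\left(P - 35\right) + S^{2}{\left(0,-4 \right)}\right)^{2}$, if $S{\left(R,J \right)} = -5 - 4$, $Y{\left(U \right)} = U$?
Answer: $\frac{835961569}{36} \approx 2.3221 \cdot 10^{7}$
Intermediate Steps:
$s = \frac{1}{62} \approx 0.016129$
$S{\left(R,J \right)} = -9$
$P = \frac{28637}{6}$ ($P = - 7 \left(1 \cdot \frac{1}{6} - 11 \frac{1}{\frac{1}{62}}\right) = - 7 \left(1 \cdot \frac{1}{6} - 682\right) = - 7 \left(\frac{1}{6} - 682\right) = \left(-7\right) \left(- \frac{4091}{6}\right) = \frac{28637}{6} \approx 4772.8$)
$\left(\left(P - 35\right) + S^{2}{\left(0,-4 \right)}\right)^{2} = \left(\left(\frac{28637}{6} - 35\right) + \left(-9\right)^{2}\right)^{2} = \left(\frac{28427}{6} + 81\right)^{2} = \left(\frac{28913}{6}\right)^{2} = \frac{835961569}{36}$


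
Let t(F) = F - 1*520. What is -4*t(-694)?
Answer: 4856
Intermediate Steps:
t(F) = -520 + F (t(F) = F - 520 = -520 + F)
-4*t(-694) = -4*(-520 - 694) = -4*(-1214) = 4856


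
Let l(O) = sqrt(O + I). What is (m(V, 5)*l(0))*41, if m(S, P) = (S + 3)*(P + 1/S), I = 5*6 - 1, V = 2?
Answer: 2255*sqrt(29)/2 ≈ 6071.8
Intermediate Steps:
I = 29 (I = 30 - 1 = 29)
l(O) = sqrt(29 + O) (l(O) = sqrt(O + 29) = sqrt(29 + O))
m(S, P) = (3 + S)*(P + 1/S)
(m(V, 5)*l(0))*41 = ((1 + 3*5 + 3/2 + 5*2)*sqrt(29 + 0))*41 = ((1 + 15 + 3*(1/2) + 10)*sqrt(29))*41 = ((1 + 15 + 3/2 + 10)*sqrt(29))*41 = (55*sqrt(29)/2)*41 = 2255*sqrt(29)/2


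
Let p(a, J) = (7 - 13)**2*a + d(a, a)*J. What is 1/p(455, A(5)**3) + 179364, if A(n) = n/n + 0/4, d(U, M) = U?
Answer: 3019592941/16835 ≈ 1.7936e+5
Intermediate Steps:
A(n) = 1 (A(n) = 1 + 0*(1/4) = 1 + 0 = 1)
p(a, J) = 36*a + J*a (p(a, J) = (7 - 13)**2*a + a*J = (-6)**2*a + J*a = 36*a + J*a)
1/p(455, A(5)**3) + 179364 = 1/(455*(36 + 1**3)) + 179364 = 1/(455*(36 + 1)) + 179364 = 1/(455*37) + 179364 = 1/16835 + 179364 = 3019592941/16835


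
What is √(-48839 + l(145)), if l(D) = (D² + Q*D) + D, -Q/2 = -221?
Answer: 11*√301 ≈ 190.84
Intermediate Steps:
Q = 442 (Q = -2*(-221) = 442)
l(D) = D² + 443*D (l(D) = (D² + 442*D) + D = D² + 443*D)
√(-48839 + l(145)) = √(-48839 + 145*(443 + 145)) = √(-48839 + 145*588) = √(-48839 + 85260) = √36421 = 11*√301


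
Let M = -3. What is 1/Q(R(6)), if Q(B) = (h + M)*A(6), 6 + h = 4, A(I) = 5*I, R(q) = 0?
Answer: -1/150 ≈ -0.0066667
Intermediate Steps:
h = -2 (h = -6 + 4 = -2)
Q(B) = -150 (Q(B) = (-2 - 3)*(5*6) = -5*30 = -150)
1/Q(R(6)) = 1/(-150) = -1/150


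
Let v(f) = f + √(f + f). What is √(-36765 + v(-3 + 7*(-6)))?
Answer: √(-36810 + 3*I*√10) ≈ 0.025 + 191.86*I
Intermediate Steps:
v(f) = f + √2*√f (v(f) = f + √(2*f) = f + √2*√f)
√(-36765 + v(-3 + 7*(-6))) = √(-36765 + ((-3 + 7*(-6)) + √2*√(-3 + 7*(-6)))) = √(-36765 + ((-3 - 42) + √2*√(-3 - 42))) = √(-36765 + (-45 + √2*√(-45))) = √(-36765 + (-45 + √2*(3*I*√5))) = √(-36765 + (-45 + 3*I*√10)) = √(-36810 + 3*I*√10)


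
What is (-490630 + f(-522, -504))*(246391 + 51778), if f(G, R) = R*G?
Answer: -67845970598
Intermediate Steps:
f(G, R) = G*R
(-490630 + f(-522, -504))*(246391 + 51778) = (-490630 - 522*(-504))*(246391 + 51778) = (-490630 + 263088)*298169 = -227542*298169 = -67845970598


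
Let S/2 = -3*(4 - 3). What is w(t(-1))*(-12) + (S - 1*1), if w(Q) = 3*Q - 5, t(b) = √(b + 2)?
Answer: 17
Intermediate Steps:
S = -6 (S = 2*(-3*(4 - 3)) = 2*(-3*1) = 2*(-3) = -6)
t(b) = √(2 + b)
w(Q) = -5 + 3*Q
w(t(-1))*(-12) + (S - 1*1) = (-5 + 3*√(2 - 1))*(-12) + (-6 - 1*1) = (-5 + 3*√1)*(-12) + (-6 - 1) = (-5 + 3*1)*(-12) - 7 = (-5 + 3)*(-12) - 7 = -2*(-12) - 7 = 24 - 7 = 17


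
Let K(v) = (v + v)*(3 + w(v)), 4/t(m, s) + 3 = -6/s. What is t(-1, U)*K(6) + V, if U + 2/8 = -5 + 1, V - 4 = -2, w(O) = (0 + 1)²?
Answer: -1070/9 ≈ -118.89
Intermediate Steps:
w(O) = 1 (w(O) = 1² = 1)
V = 2 (V = 4 - 2 = 2)
U = -17/4 (U = -¼ + (-5 + 1) = -¼ - 4 = -17/4 ≈ -4.2500)
t(m, s) = 4/(-3 - 6/s)
K(v) = 8*v (K(v) = (v + v)*(3 + 1) = (2*v)*4 = 8*v)
t(-1, U)*K(6) + V = (-4*(-17/4)/(6 + 3*(-17/4)))*(8*6) + 2 = -4*(-17/4)/(6 - 51/4)*48 + 2 = -4*(-17/4)/(-27/4)*48 + 2 = -4*(-17/4)*(-4/27)*48 + 2 = -68/27*48 + 2 = -1088/9 + 2 = -1070/9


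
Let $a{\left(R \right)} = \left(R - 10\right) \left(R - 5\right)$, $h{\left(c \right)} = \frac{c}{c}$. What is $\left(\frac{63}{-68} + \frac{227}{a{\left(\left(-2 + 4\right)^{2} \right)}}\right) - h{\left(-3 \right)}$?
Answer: $\frac{7325}{204} \approx 35.907$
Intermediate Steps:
$h{\left(c \right)} = 1$
$a{\left(R \right)} = \left(-10 + R\right) \left(-5 + R\right)$
$\left(\frac{63}{-68} + \frac{227}{a{\left(\left(-2 + 4\right)^{2} \right)}}\right) - h{\left(-3 \right)} = \left(\frac{63}{-68} + \frac{227}{50 + \left(\left(-2 + 4\right)^{2}\right)^{2} - 15 \left(-2 + 4\right)^{2}}\right) - 1 = \left(63 \left(- \frac{1}{68}\right) + \frac{227}{50 + \left(2^{2}\right)^{2} - 15 \cdot 2^{2}}\right) - 1 = \left(- \frac{63}{68} + \frac{227}{50 + 4^{2} - 60}\right) - 1 = \left(- \frac{63}{68} + \frac{227}{50 + 16 - 60}\right) - 1 = \left(- \frac{63}{68} + \frac{227}{6}\right) - 1 = \frac{7529}{204} - 1 = \frac{7325}{204}$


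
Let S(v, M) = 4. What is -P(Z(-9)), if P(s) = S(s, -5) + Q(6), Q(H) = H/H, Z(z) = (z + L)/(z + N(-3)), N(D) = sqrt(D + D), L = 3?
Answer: -5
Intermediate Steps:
N(D) = sqrt(2)*sqrt(D) (N(D) = sqrt(2*D) = sqrt(2)*sqrt(D))
Z(z) = (3 + z)/(z + I*sqrt(6)) (Z(z) = (z + 3)/(z + sqrt(2)*sqrt(-3)) = (3 + z)/(z + sqrt(2)*(I*sqrt(3))) = (3 + z)/(z + I*sqrt(6)))
Q(H) = 1
P(s) = 5 (P(s) = 4 + 1 = 5)
-P(Z(-9)) = -1*5 = -5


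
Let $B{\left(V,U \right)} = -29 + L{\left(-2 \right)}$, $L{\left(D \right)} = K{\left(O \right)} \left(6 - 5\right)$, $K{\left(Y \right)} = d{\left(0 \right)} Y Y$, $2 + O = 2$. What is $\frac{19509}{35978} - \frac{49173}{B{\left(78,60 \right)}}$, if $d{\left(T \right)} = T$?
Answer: $\frac{1769711955}{1043362} \approx 1696.2$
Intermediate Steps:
$O = 0$ ($O = -2 + 2 = 0$)
$K{\left(Y \right)} = 0$ ($K{\left(Y \right)} = 0 Y Y = 0 Y = 0$)
$L{\left(D \right)} = 0$ ($L{\left(D \right)} = 0 \left(6 - 5\right) = 0 \cdot 1 = 0$)
$B{\left(V,U \right)} = -29$ ($B{\left(V,U \right)} = -29 + 0 = -29$)
$\frac{19509}{35978} - \frac{49173}{B{\left(78,60 \right)}} = \frac{19509}{35978} - \frac{49173}{-29} = 19509 \cdot \frac{1}{35978} - - \frac{49173}{29} = \frac{19509}{35978} + \frac{49173}{29} = \frac{1769711955}{1043362}$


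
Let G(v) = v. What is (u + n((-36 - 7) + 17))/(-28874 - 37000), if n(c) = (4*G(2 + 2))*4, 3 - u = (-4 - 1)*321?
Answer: -836/32937 ≈ -0.025382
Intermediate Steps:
u = 1608 (u = 3 - (-4 - 1)*321 = 3 - (-5)*321 = 3 - 1*(-1605) = 3 + 1605 = 1608)
n(c) = 64 (n(c) = (4*(2 + 2))*4 = (4*4)*4 = 16*4 = 64)
(u + n((-36 - 7) + 17))/(-28874 - 37000) = (1608 + 64)/(-28874 - 37000) = 1672/(-65874) = 1672*(-1/65874) = -836/32937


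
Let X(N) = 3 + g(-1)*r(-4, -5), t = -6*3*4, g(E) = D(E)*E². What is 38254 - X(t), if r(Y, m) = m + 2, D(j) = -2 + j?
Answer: 38242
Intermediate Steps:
r(Y, m) = 2 + m
g(E) = E²*(-2 + E) (g(E) = (-2 + E)*E² = E²*(-2 + E))
t = -72 (t = -18*4 = -72)
X(N) = 12 (X(N) = 3 + ((-1)²*(-2 - 1))*(2 - 5) = 3 + (1*(-3))*(-3) = 3 - 3*(-3) = 3 + 9 = 12)
38254 - X(t) = 38254 - 1*12 = 38254 - 12 = 38242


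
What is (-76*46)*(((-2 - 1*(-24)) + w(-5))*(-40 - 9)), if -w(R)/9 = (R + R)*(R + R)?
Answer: -150404912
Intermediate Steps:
w(R) = -36*R² (w(R) = -9*(R + R)*(R + R) = -9*2*R*2*R = -36*R²)
(-76*46)*(((-2 - 1*(-24)) + w(-5))*(-40 - 9)) = (-76*46)*(((-2 - 1*(-24)) - 36*(-5)²)*(-40 - 9)) = -3496*((-2 + 24) - 36*25)*(-49) = -3496*(22 - 900)*(-49) = -(-3069488)*(-49) = -3496*43022 = -150404912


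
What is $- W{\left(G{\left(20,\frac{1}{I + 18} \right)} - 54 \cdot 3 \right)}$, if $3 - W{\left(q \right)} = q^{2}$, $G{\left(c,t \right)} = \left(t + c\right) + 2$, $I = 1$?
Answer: $\frac{7069198}{361} \approx 19582.0$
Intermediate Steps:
$G{\left(c,t \right)} = 2 + c + t$ ($G{\left(c,t \right)} = \left(c + t\right) + 2 = 2 + c + t$)
$W{\left(q \right)} = 3 - q^{2}$
$- W{\left(G{\left(20,\frac{1}{I + 18} \right)} - 54 \cdot 3 \right)} = - (3 - \left(\left(2 + 20 + \frac{1}{1 + 18}\right) - 54 \cdot 3\right)^{2}) = - (3 - \left(\left(2 + 20 + \frac{1}{19}\right) - 162\right)^{2}) = - (3 - \left(\frac{419}{19} - 162\right)^{2}) = - (3 - \left(- \frac{2659}{19}\right)^{2}) = - (3 - \frac{7070281}{361}) = \left(-1\right) \left(- \frac{7069198}{361}\right) = \frac{7069198}{361}$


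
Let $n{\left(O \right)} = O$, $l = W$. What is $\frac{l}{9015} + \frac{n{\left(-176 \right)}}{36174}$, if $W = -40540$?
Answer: $- \frac{48936020}{10870287} \approx -4.5018$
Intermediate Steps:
$l = -40540$
$\frac{l}{9015} + \frac{n{\left(-176 \right)}}{36174} = - \frac{40540}{9015} - \frac{176}{36174} = \left(-40540\right) \frac{1}{9015} - \frac{88}{18087} = - \frac{8108}{1803} - \frac{88}{18087} = - \frac{48936020}{10870287}$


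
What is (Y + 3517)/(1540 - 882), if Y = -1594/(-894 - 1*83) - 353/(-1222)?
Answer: 4201217947/785582252 ≈ 5.3479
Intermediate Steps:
Y = 2292749/1193894 (Y = -1594/(-894 - 83) - 353*(-1/1222) = -1594/(-977) + 353/1222 = -1594*(-1/977) + 353/1222 = 1594/977 + 353/1222 = 2292749/1193894 ≈ 1.9204)
(Y + 3517)/(1540 - 882) = (2292749/1193894 + 3517)/(1540 - 882) = (4201217947/1193894)/658 = (4201217947/1193894)*(1/658) = 4201217947/785582252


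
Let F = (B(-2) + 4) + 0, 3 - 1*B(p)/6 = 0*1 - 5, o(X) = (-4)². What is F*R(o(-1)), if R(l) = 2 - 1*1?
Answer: 52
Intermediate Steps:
o(X) = 16
R(l) = 1 (R(l) = 2 - 1 = 1)
B(p) = 48 (B(p) = 18 - 6*(0*1 - 5) = 18 - 6*(0 - 5) = 18 - 6*(-5) = 18 + 30 = 48)
F = 52 (F = (48 + 4) + 0 = 52 + 0 = 52)
F*R(o(-1)) = 52*1 = 52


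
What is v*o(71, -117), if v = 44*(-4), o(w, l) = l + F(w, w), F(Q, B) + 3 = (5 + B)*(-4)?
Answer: 74624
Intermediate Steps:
F(Q, B) = -23 - 4*B (F(Q, B) = -3 + (5 + B)*(-4) = -3 + (-20 - 4*B) = -23 - 4*B)
o(w, l) = -23 + l - 4*w (o(w, l) = l + (-23 - 4*w) = -23 + l - 4*w)
v = -176
v*o(71, -117) = -176*(-23 - 117 - 4*71) = -176*(-23 - 117 - 284) = -176*(-424) = 74624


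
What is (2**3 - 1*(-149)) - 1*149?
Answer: 8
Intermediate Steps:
(2**3 - 1*(-149)) - 1*149 = (8 + 149) - 149 = 157 - 149 = 8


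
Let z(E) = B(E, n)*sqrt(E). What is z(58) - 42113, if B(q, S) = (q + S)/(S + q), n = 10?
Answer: -42113 + sqrt(58) ≈ -42105.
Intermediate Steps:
B(q, S) = 1 (B(q, S) = (S + q)/(S + q) = 1)
z(E) = sqrt(E) (z(E) = 1*sqrt(E) = sqrt(E))
z(58) - 42113 = sqrt(58) - 42113 = -42113 + sqrt(58)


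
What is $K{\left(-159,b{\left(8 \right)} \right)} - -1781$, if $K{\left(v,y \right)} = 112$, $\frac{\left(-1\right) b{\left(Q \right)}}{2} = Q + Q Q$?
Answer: $1893$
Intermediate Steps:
$b{\left(Q \right)} = - 2 Q - 2 Q^{2}$ ($b{\left(Q \right)} = - 2 \left(Q + Q Q\right) = - 2 \left(Q + Q^{2}\right) = - 2 Q - 2 Q^{2}$)
$K{\left(-159,b{\left(8 \right)} \right)} - -1781 = 112 - -1781 = 112 + 1781 = 1893$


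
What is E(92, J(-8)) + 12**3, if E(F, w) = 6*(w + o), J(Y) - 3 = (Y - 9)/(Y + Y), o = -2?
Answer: 13923/8 ≈ 1740.4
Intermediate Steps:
J(Y) = 3 + (-9 + Y)/(2*Y) (J(Y) = 3 + (Y - 9)/(Y + Y) = 3 + (-9 + Y)/((2*Y)) = 3 + (-9 + Y)*(1/(2*Y)) = 3 + (-9 + Y)/(2*Y))
E(F, w) = -12 + 6*w (E(F, w) = 6*(w - 2) = 6*(-2 + w) = -12 + 6*w)
E(92, J(-8)) + 12**3 = (-12 + 6*((1/2)*(-9 + 7*(-8))/(-8))) + 12**3 = (-12 + 6*((1/2)*(-1/8)*(-9 - 56))) + 1728 = (-12 + 6*((1/2)*(-1/8)*(-65))) + 1728 = (-12 + 6*(65/16)) + 1728 = (-12 + 195/8) + 1728 = 99/8 + 1728 = 13923/8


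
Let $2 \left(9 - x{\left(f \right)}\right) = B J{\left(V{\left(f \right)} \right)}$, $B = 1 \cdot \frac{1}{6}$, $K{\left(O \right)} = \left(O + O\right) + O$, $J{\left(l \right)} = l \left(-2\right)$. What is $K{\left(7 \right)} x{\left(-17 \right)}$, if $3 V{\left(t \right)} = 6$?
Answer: $196$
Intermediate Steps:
$V{\left(t \right)} = 2$ ($V{\left(t \right)} = \frac{1}{3} \cdot 6 = 2$)
$J{\left(l \right)} = - 2 l$
$K{\left(O \right)} = 3 O$ ($K{\left(O \right)} = 2 O + O = 3 O$)
$B = \frac{1}{6}$ ($B = 1 \cdot \frac{1}{6} = \frac{1}{6} \approx 0.16667$)
$x{\left(f \right)} = \frac{28}{3}$ ($x{\left(f \right)} = 9 - \frac{\frac{1}{6} \left(\left(-2\right) 2\right)}{2} = 9 - \frac{\frac{1}{6} \left(-4\right)}{2} = 9 - - \frac{1}{3} = 9 + \frac{1}{3} = \frac{28}{3}$)
$K{\left(7 \right)} x{\left(-17 \right)} = 3 \cdot 7 \cdot \frac{28}{3} = 21 \cdot \frac{28}{3} = 196$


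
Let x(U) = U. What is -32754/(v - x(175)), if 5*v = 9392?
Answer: -54590/2839 ≈ -19.229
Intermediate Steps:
v = 9392/5 (v = (1/5)*9392 = 9392/5 ≈ 1878.4)
-32754/(v - x(175)) = -32754/(9392/5 - 1*175) = -32754/(9392/5 - 175) = -32754/8517/5 = -32754*5/8517 = -54590/2839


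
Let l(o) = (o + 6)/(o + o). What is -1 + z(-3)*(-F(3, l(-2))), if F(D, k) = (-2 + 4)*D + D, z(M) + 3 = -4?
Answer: 62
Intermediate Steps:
l(o) = (6 + o)/(2*o) (l(o) = (6 + o)/((2*o)) = (6 + o)*(1/(2*o)) = (6 + o)/(2*o))
z(M) = -7 (z(M) = -3 - 4 = -7)
F(D, k) = 3*D (F(D, k) = 2*D + D = 3*D)
-1 + z(-3)*(-F(3, l(-2))) = -1 - (-7)*3*3 = -1 - (-7)*9 = -1 - 7*(-9) = -1 + 63 = 62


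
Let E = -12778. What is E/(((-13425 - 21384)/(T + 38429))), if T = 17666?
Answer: 716781910/34809 ≈ 20592.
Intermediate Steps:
E/(((-13425 - 21384)/(T + 38429))) = -12778*(17666 + 38429)/(-13425 - 21384) = -12778/((-34809/56095)) = -12778/((-34809*1/56095)) = -12778/(-34809/56095) = -12778*(-56095/34809) = 716781910/34809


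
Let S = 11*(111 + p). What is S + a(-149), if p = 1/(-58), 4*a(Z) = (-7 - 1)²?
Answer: 71735/58 ≈ 1236.8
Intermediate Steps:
a(Z) = 16 (a(Z) = (-7 - 1)²/4 = (¼)*(-8)² = (¼)*64 = 16)
p = -1/58 ≈ -0.017241
S = 70807/58 (S = 11*(111 - 1/58) = 11*(6437/58) = 70807/58 ≈ 1220.8)
S + a(-149) = 70807/58 + 16 = 71735/58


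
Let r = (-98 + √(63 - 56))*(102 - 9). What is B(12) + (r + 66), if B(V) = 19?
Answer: -9029 + 93*√7 ≈ -8782.9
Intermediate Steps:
r = -9114 + 93*√7 (r = (-98 + √7)*93 = -9114 + 93*√7 ≈ -8867.9)
B(12) + (r + 66) = 19 + ((-9114 + 93*√7) + 66) = 19 + (-9048 + 93*√7) = -9029 + 93*√7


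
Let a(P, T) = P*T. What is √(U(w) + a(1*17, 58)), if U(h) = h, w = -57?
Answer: √929 ≈ 30.479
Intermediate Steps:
√(U(w) + a(1*17, 58)) = √(-57 + (1*17)*58) = √(-57 + 17*58) = √(-57 + 986) = √929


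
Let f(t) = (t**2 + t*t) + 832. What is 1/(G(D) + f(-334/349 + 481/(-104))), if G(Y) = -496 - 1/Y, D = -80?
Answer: 19488160/7762726487 ≈ 0.0025105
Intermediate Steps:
f(t) = 832 + 2*t**2 (f(t) = (t**2 + t**2) + 832 = 2*t**2 + 832 = 832 + 2*t**2)
1/(G(D) + f(-334/349 + 481/(-104))) = 1/((-496 - 1/(-80)) + (832 + 2*(-334/349 + 481/(-104))**2)) = 1/((-496 - 1*(-1/80)) + (832 + 2*(-334*1/349 + 481*(-1/104))**2)) = 1/((-496 + 1/80) + (832 + 2*(-334/349 - 37/8)**2)) = 1/(-39679/80 + (832 + 2*(-15585/2792)**2)) = 1/(-39679/80 + (832 + 2*(242892225/7795264))) = 1/(-39679/80 + (832 + 242892225/3897632)) = 1/(-39679/80 + 3485722049/3897632) = 1/(7762726487/19488160) = 19488160/7762726487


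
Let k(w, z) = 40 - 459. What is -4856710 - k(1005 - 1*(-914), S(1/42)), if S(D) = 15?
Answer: -4856291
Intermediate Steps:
k(w, z) = -419
-4856710 - k(1005 - 1*(-914), S(1/42)) = -4856710 - 1*(-419) = -4856710 + 419 = -4856291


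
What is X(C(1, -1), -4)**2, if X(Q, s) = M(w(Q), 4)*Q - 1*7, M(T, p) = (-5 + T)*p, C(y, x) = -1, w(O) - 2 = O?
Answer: 81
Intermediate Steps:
w(O) = 2 + O
M(T, p) = p*(-5 + T)
X(Q, s) = -7 + Q*(-12 + 4*Q) (X(Q, s) = (4*(-5 + (2 + Q)))*Q - 1*7 = (4*(-3 + Q))*Q - 7 = (-12 + 4*Q)*Q - 7 = Q*(-12 + 4*Q) - 7 = -7 + Q*(-12 + 4*Q))
X(C(1, -1), -4)**2 = (-7 + 4*(-1)*(-3 - 1))**2 = (-7 + 4*(-1)*(-4))**2 = (-7 + 16)**2 = 9**2 = 81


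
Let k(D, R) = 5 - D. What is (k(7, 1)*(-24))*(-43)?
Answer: -2064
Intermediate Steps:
(k(7, 1)*(-24))*(-43) = ((5 - 1*7)*(-24))*(-43) = ((5 - 7)*(-24))*(-43) = -2*(-24)*(-43) = 48*(-43) = -2064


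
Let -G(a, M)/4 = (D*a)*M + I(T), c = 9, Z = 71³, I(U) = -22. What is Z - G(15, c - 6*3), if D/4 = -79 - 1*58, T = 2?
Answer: 653743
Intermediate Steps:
Z = 357911
D = -548 (D = 4*(-79 - 1*58) = 4*(-79 - 58) = 4*(-137) = -548)
G(a, M) = 88 + 2192*M*a (G(a, M) = -4*((-548*a)*M - 22) = -4*(-548*M*a - 22) = -4*(-22 - 548*M*a) = 88 + 2192*M*a)
Z - G(15, c - 6*3) = 357911 - (88 + 2192*(9 - 6*3)*15) = 357911 - (88 + 2192*(9 - 18)*15) = 357911 - (88 + 2192*(-9)*15) = 357911 - (88 - 295920) = 357911 - 1*(-295832) = 357911 + 295832 = 653743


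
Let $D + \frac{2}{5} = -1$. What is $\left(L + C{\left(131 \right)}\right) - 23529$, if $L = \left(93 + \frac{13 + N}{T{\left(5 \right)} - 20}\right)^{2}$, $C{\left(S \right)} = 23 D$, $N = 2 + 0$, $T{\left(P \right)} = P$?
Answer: $- \frac{75486}{5} \approx -15097.0$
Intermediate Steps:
$D = - \frac{7}{5}$ ($D = - \frac{2}{5} - 1 = - \frac{7}{5} \approx -1.4$)
$N = 2$
$C{\left(S \right)} = - \frac{161}{5}$ ($C{\left(S \right)} = 23 \left(- \frac{7}{5}\right) = - \frac{161}{5}$)
$L = 8464$ ($L = \left(93 + \frac{13 + 2}{5 - 20}\right)^{2} = \left(93 + \frac{15}{-15}\right)^{2} = \left(93 + 15 \left(- \frac{1}{15}\right)\right)^{2} = \left(93 - 1\right)^{2} = 92^{2} = 8464$)
$\left(L + C{\left(131 \right)}\right) - 23529 = \left(8464 - \frac{161}{5}\right) - 23529 = \frac{42159}{5} - 23529 = - \frac{75486}{5}$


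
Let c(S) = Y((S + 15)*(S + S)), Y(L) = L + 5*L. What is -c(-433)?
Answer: -2171928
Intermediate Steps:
Y(L) = 6*L
c(S) = 12*S*(15 + S) (c(S) = 6*((S + 15)*(S + S)) = 6*((15 + S)*(2*S)) = 6*(2*S*(15 + S)) = 12*S*(15 + S))
-c(-433) = -12*(-433)*(15 - 433) = -12*(-433)*(-418) = -1*2171928 = -2171928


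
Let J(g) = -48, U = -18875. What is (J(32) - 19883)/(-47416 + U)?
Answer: 1049/3489 ≈ 0.30066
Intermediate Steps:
(J(32) - 19883)/(-47416 + U) = (-48 - 19883)/(-47416 - 18875) = -19931/(-66291) = -19931*(-1/66291) = 1049/3489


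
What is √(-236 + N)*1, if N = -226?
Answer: I*√462 ≈ 21.494*I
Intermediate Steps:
√(-236 + N)*1 = √(-236 - 226)*1 = √(-462)*1 = (I*√462)*1 = I*√462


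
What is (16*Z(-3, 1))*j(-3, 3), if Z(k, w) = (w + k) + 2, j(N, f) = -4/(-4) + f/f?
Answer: 0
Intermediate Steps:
j(N, f) = 2 (j(N, f) = -4*(-¼) + 1 = 1 + 1 = 2)
Z(k, w) = 2 + k + w (Z(k, w) = (k + w) + 2 = 2 + k + w)
(16*Z(-3, 1))*j(-3, 3) = (16*(2 - 3 + 1))*2 = (16*0)*2 = 0*2 = 0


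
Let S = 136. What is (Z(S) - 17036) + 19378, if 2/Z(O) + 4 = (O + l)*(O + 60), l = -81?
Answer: 12618697/5388 ≈ 2342.0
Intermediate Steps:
Z(O) = 2/(-4 + (-81 + O)*(60 + O)) (Z(O) = 2/(-4 + (O - 81)*(O + 60)) = 2/(-4 + (-81 + O)*(60 + O)))
(Z(S) - 17036) + 19378 = (2/(-4864 + 136**2 - 21*136) - 17036) + 19378 = (2/(-4864 + 18496 - 2856) - 17036) + 19378 = (2/10776 - 17036) + 19378 = (2*(1/10776) - 17036) + 19378 = (1/5388 - 17036) + 19378 = -91789967/5388 + 19378 = 12618697/5388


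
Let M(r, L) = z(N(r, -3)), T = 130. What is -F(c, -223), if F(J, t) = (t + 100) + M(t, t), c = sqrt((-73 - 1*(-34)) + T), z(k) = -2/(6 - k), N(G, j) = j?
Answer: 1109/9 ≈ 123.22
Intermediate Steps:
M(r, L) = -2/9 (M(r, L) = 2/(-6 - 3) = 2/(-9) = 2*(-1/9) = -2/9)
c = sqrt(91) (c = sqrt((-73 - 1*(-34)) + 130) = sqrt((-73 + 34) + 130) = sqrt(-39 + 130) = sqrt(91) ≈ 9.5394)
F(J, t) = 898/9 + t (F(J, t) = (t + 100) - 2/9 = (100 + t) - 2/9 = 898/9 + t)
-F(c, -223) = -(898/9 - 223) = -1*(-1109/9) = 1109/9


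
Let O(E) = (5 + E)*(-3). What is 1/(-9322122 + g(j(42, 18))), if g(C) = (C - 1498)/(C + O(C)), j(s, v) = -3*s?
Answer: -237/2209344538 ≈ -1.0727e-7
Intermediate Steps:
O(E) = -15 - 3*E
g(C) = (-1498 + C)/(-15 - 2*C) (g(C) = (C - 1498)/(C + (-15 - 3*C)) = (-1498 + C)/(-15 - 2*C))
1/(-9322122 + g(j(42, 18))) = 1/(-9322122 + (1498 - (-3)*42)/(15 + 2*(-3*42))) = 1/(-9322122 + (1498 - 1*(-126))/(15 + 2*(-126))) = 1/(-9322122 + (1498 + 126)/(15 - 252)) = 1/(-9322122 + 1624/(-237)) = 1/(-9322122 - 1/237*1624) = 1/(-9322122 - 1624/237) = 1/(-2209344538/237) = -237/2209344538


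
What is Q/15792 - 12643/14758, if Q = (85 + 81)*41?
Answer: -527741/1239672 ≈ -0.42571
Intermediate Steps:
Q = 6806 (Q = 166*41 = 6806)
Q/15792 - 12643/14758 = 6806/15792 - 12643/14758 = 6806*(1/15792) - 12643*1/14758 = 3403/7896 - 269/314 = -527741/1239672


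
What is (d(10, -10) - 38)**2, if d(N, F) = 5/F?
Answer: 5929/4 ≈ 1482.3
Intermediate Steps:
(d(10, -10) - 38)**2 = (5/(-10) - 38)**2 = (5*(-1/10) - 38)**2 = (-1/2 - 38)**2 = (-77/2)**2 = 5929/4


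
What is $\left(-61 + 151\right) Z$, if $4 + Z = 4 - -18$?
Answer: $1620$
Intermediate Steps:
$Z = 18$ ($Z = -4 + \left(4 - -18\right) = -4 + \left(4 + 18\right) = -4 + 22 = 18$)
$\left(-61 + 151\right) Z = \left(-61 + 151\right) 18 = 90 \cdot 18 = 1620$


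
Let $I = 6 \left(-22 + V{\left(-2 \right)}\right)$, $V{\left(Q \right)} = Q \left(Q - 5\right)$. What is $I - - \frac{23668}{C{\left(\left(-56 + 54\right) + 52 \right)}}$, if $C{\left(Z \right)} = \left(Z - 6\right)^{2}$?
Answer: $- \frac{17315}{484} \approx -35.775$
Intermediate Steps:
$V{\left(Q \right)} = Q \left(-5 + Q\right)$
$C{\left(Z \right)} = \left(-6 + Z\right)^{2}$
$I = -48$ ($I = 6 \left(-22 - 2 \left(-5 - 2\right)\right) = 6 \left(-22 - -14\right) = 6 \left(-22 + 14\right) = 6 \left(-8\right) = -48$)
$I - - \frac{23668}{C{\left(\left(-56 + 54\right) + 52 \right)}} = -48 - - \frac{23668}{\left(-6 + \left(\left(-56 + 54\right) + 52\right)\right)^{2}} = -48 - - \frac{23668}{\left(-6 + \left(-2 + 52\right)\right)^{2}} = -48 - - \frac{23668}{\left(-6 + 50\right)^{2}} = -48 - - \frac{23668}{44^{2}} = -48 - - \frac{23668}{1936} = -48 - \left(-23668\right) \frac{1}{1936} = -48 - - \frac{5917}{484} = -48 + \frac{5917}{484} = - \frac{17315}{484}$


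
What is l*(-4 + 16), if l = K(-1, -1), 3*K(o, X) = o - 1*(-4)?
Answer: 12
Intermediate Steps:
K(o, X) = 4/3 + o/3 (K(o, X) = (o - 1*(-4))/3 = (o + 4)/3 = (4 + o)/3 = 4/3 + o/3)
l = 1 (l = 4/3 + (⅓)*(-1) = 4/3 - ⅓ = 1)
l*(-4 + 16) = 1*(-4 + 16) = 1*12 = 12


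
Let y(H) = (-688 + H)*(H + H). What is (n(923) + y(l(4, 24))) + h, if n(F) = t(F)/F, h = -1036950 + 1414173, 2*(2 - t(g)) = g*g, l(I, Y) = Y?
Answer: 636666021/1846 ≈ 3.4489e+5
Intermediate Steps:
y(H) = 2*H*(-688 + H) (y(H) = (-688 + H)*(2*H) = 2*H*(-688 + H))
t(g) = 2 - g²/2 (t(g) = 2 - g*g/2 = 2 - g²/2)
h = 377223
n(F) = (2 - F²/2)/F
(n(923) + y(l(4, 24))) + h = ((2/923 - ½*923) + 2*24*(-688 + 24)) + 377223 = ((2*(1/923) - 923/2) + 2*24*(-664)) + 377223 = ((2/923 - 923/2) - 31872) + 377223 = (-851925/1846 - 31872) + 377223 = -59687637/1846 + 377223 = 636666021/1846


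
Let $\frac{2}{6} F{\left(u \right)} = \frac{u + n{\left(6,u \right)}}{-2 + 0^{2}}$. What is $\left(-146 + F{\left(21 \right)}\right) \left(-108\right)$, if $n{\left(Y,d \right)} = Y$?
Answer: $20142$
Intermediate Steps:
$F{\left(u \right)} = -9 - \frac{3 u}{2}$ ($F{\left(u \right)} = 3 \frac{u + 6}{-2 + 0^{2}} = 3 \frac{6 + u}{-2 + 0} = 3 \frac{6 + u}{-2} = 3 \left(6 + u\right) \left(- \frac{1}{2}\right) = 3 \left(-3 - \frac{u}{2}\right) = -9 - \frac{3 u}{2}$)
$\left(-146 + F{\left(21 \right)}\right) \left(-108\right) = \left(-146 - \frac{81}{2}\right) \left(-108\right) = \left(- \frac{373}{2}\right) \left(-108\right) = 20142$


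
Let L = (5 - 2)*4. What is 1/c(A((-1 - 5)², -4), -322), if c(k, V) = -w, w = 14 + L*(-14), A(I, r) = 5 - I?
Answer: 1/154 ≈ 0.0064935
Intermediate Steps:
L = 12 (L = 3*4 = 12)
w = -154 (w = 14 + 12*(-14) = 14 - 168 = -154)
c(k, V) = 154 (c(k, V) = -1*(-154) = 154)
1/c(A((-1 - 5)², -4), -322) = 1/154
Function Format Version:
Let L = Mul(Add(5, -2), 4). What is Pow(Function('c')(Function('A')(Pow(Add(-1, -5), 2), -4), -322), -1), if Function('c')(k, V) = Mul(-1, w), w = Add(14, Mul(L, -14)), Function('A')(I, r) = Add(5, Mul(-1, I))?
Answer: Rational(1, 154) ≈ 0.0064935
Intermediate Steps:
L = 12 (L = Mul(3, 4) = 12)
w = -154 (w = Add(14, Mul(12, -14)) = Add(14, -168) = -154)
Function('c')(k, V) = 154 (Function('c')(k, V) = Mul(-1, -154) = 154)
Pow(Function('c')(Function('A')(Pow(Add(-1, -5), 2), -4), -322), -1) = Pow(154, -1) = Rational(1, 154)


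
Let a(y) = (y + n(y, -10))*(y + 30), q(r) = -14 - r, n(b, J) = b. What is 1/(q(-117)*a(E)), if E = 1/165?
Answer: 27225/1019906 ≈ 0.026694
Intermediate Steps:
E = 1/165 ≈ 0.0060606
a(y) = 2*y*(30 + y) (a(y) = (y + y)*(y + 30) = (2*y)*(30 + y) = 2*y*(30 + y))
1/(q(-117)*a(E)) = 1/((-14 - 1*(-117))*((2*(1/165)*(30 + 1/165)))) = 1/((-14 + 117)*((2*(1/165)*(4951/165)))) = 1/(103*(9902/27225)) = (1/103)*(27225/9902) = 27225/1019906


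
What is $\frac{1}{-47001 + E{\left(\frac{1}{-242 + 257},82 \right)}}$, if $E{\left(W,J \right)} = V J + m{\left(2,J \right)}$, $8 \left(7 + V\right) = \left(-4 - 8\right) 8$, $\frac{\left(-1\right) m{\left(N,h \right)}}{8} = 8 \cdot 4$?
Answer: $- \frac{1}{48815} \approx -2.0486 \cdot 10^{-5}$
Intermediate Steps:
$m{\left(N,h \right)} = -256$ ($m{\left(N,h \right)} = - 8 \cdot 8 \cdot 4 = \left(-8\right) 32 = -256$)
$V = -19$ ($V = -7 + \frac{\left(-4 - 8\right) 8}{8} = -7 + \frac{\left(-12\right) 8}{8} = -7 + \frac{1}{8} \left(-96\right) = -7 - 12 = -19$)
$E{\left(W,J \right)} = -256 - 19 J$ ($E{\left(W,J \right)} = - 19 J - 256 = -256 - 19 J$)
$\frac{1}{-47001 + E{\left(\frac{1}{-242 + 257},82 \right)}} = \frac{1}{-47001 - 1814} = \frac{1}{-48815} = - \frac{1}{48815}$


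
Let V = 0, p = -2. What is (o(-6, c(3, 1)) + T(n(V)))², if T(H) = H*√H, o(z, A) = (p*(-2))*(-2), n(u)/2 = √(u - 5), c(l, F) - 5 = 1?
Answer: 4*(4 - √2*5^(¾)*I^(3/2))² ≈ 171.0 - 196.44*I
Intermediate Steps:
c(l, F) = 6 (c(l, F) = 5 + 1 = 6)
n(u) = 2*√(-5 + u) (n(u) = 2*√(u - 5) = 2*√(-5 + u))
o(z, A) = -8 (o(z, A) = -2*(-2)*(-2) = 4*(-2) = -8)
T(H) = H^(3/2)
(o(-6, c(3, 1)) + T(n(V)))² = (-8 + (2*√(-5 + 0))^(3/2))² = (-8 + (2*√(-5))^(3/2))² = (-8 + (2*(I*√5))^(3/2))² = (-8 + (2*I*√5)^(3/2))² = (-8 + 2*√2*5^(¾)*I^(3/2))²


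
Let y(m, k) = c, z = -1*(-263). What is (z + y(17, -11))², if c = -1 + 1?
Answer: 69169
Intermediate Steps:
c = 0
z = 263
y(m, k) = 0
(z + y(17, -11))² = (263 + 0)² = 263² = 69169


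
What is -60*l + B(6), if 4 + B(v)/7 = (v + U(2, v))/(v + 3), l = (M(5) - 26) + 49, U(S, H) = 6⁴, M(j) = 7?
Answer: -2446/3 ≈ -815.33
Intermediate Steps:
U(S, H) = 1296
l = 30 (l = (7 - 26) + 49 = -19 + 49 = 30)
B(v) = -28 + 7*(1296 + v)/(3 + v) (B(v) = -28 + 7*((v + 1296)/(v + 3)) = -28 + 7*((1296 + v)/(3 + v)) = -28 + 7*(1296 + v)/(3 + v))
-60*l + B(6) = -60*30 + 21*(428 - 1*6)/(3 + 6) = -1800 + 21*(428 - 6)/9 = -1800 + 21*(⅑)*422 = -1800 + 2954/3 = -2446/3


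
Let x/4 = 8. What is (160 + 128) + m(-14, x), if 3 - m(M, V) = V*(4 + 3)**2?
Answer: -1277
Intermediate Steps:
x = 32 (x = 4*8 = 32)
m(M, V) = 3 - 49*V (m(M, V) = 3 - V*(4 + 3)**2 = 3 - V*7**2 = 3 - V*49 = 3 - 49*V)
(160 + 128) + m(-14, x) = (160 + 128) + (3 - 49*32) = 288 + (3 - 1568) = 288 - 1565 = -1277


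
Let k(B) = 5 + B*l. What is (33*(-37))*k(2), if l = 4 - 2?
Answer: -10989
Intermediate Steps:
l = 2
k(B) = 5 + 2*B (k(B) = 5 + B*2 = 5 + 2*B)
(33*(-37))*k(2) = (33*(-37))*(5 + 2*2) = -1221*(5 + 4) = -1221*9 = -10989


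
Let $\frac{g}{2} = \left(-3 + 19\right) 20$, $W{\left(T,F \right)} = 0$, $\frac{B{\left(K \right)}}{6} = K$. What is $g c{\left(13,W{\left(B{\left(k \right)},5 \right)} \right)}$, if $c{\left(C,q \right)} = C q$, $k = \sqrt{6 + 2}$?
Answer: $0$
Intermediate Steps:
$k = 2 \sqrt{2}$ ($k = \sqrt{8} = 2 \sqrt{2} \approx 2.8284$)
$B{\left(K \right)} = 6 K$
$g = 640$ ($g = 2 \left(-3 + 19\right) 20 = 2 \cdot 16 \cdot 20 = 2 \cdot 320 = 640$)
$g c{\left(13,W{\left(B{\left(k \right)},5 \right)} \right)} = 640 \cdot 13 \cdot 0 = 640 \cdot 0 = 0$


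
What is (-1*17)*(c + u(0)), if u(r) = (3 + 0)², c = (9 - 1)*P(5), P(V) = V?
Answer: -833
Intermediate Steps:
c = 40 (c = (9 - 1)*5 = 8*5 = 40)
u(r) = 9 (u(r) = 3² = 9)
(-1*17)*(c + u(0)) = (-1*17)*(40 + 9) = -17*49 = -833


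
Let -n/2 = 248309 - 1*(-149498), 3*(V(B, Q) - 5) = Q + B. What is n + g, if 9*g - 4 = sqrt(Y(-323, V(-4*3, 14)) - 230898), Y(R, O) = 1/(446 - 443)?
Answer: -7160522/9 + I*sqrt(2078079)/27 ≈ -7.9561e+5 + 53.391*I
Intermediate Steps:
V(B, Q) = 5 + B/3 + Q/3 (V(B, Q) = 5 + (Q + B)/3 = 5 + (B + Q)/3 = 5 + (B/3 + Q/3) = 5 + B/3 + Q/3)
n = -795614 (n = -2*(248309 - 1*(-149498)) = -2*(248309 + 149498) = -2*397807 = -795614)
Y(R, O) = 1/3
g = 4/9 + I*sqrt(2078079)/27 (g = 4/9 + sqrt(1/3 - 230898)/9 = 4/9 + sqrt(-692693/3)/9 = 4/9 + (I*sqrt(2078079)/3)/9 = 4/9 + I*sqrt(2078079)/27 ≈ 0.44444 + 53.391*I)
n + g = -795614 + (4/9 + I*sqrt(2078079)/27) = -7160522/9 + I*sqrt(2078079)/27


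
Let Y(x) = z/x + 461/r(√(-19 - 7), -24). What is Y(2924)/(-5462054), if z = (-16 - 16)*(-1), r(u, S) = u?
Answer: -4/1996380737 + 461*I*√26/142013404 ≈ -2.0036e-9 + 1.6552e-5*I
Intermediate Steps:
z = 32 (z = -32*(-1) = 32)
Y(x) = 32/x - 461*I*√26/26 (Y(x) = 32/x + 461/(√(-19 - 7)) = 32/x + 461/(√(-26)) = 32/x + 461/((I*√26)) = 32/x + 461*(-I*√26/26) = 32/x - 461*I*√26/26)
Y(2924)/(-5462054) = (32/2924 - 461*I*√26/26)/(-5462054) = (32*(1/2924) - 461*I*√26/26)*(-1/5462054) = (8/731 - 461*I*√26/26)*(-1/5462054) = -4/1996380737 + 461*I*√26/142013404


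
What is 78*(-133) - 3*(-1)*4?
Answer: -10362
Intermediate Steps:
78*(-133) - 3*(-1)*4 = -10374 + 3*4 = -10374 + 12 = -10362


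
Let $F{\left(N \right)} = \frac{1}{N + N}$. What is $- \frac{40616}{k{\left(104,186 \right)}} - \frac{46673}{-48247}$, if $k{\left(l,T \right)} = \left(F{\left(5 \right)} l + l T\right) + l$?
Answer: $- \frac{1314272811}{1173511781} \approx -1.1199$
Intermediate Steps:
$F{\left(N \right)} = \frac{1}{2 N}$
$k{\left(l,T \right)} = \frac{11 l}{10} + T l$ ($k{\left(l,T \right)} = \left(\frac{1}{2 \cdot 5} l + l T\right) + l = \left(\frac{1}{2} \cdot \frac{1}{5} l + T l\right) + l = \left(\frac{l}{10} + T l\right) + l = \frac{11 l}{10} + T l$)
$- \frac{40616}{k{\left(104,186 \right)}} - \frac{46673}{-48247} = - \frac{40616}{\frac{1}{10} \cdot 104 \left(11 + 10 \cdot 186\right)} - \frac{46673}{-48247} = - \frac{40616}{\frac{1}{10} \cdot 104 \left(11 + 1860\right)} - - \frac{46673}{48247} = - \frac{40616}{\frac{1}{10} \cdot 104 \cdot 1871} + \frac{46673}{48247} = - \frac{40616}{\frac{97292}{5}} + \frac{46673}{48247} = \left(-40616\right) \frac{5}{97292} + \frac{46673}{48247} = - \frac{50770}{24323} + \frac{46673}{48247} = - \frac{1314272811}{1173511781}$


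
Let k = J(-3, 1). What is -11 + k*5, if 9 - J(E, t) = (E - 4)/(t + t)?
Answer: 103/2 ≈ 51.500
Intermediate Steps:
J(E, t) = 9 - (-4 + E)/(2*t) (J(E, t) = 9 - (E - 4)/(t + t) = 9 - (-4 + E)/(2*t))
k = 25/2 (k = (1/2)*(4 - 1*(-3) + 18*1)/1 = (1/2)*1*(4 + 3 + 18) = (1/2)*1*25 = 25/2 ≈ 12.500)
-11 + k*5 = -11 + (25/2)*5 = -11 + 125/2 = 103/2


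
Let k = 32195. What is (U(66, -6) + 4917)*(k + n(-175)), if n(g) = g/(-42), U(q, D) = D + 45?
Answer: 159579070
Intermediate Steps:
U(q, D) = 45 + D
n(g) = -g/42 (n(g) = g*(-1/42) = -g/42)
(U(66, -6) + 4917)*(k + n(-175)) = ((45 - 6) + 4917)*(32195 - 1/42*(-175)) = (39 + 4917)*(32195 + 25/6) = 4956*(193195/6) = 159579070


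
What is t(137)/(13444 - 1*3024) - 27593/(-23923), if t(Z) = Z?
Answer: 290796511/249277660 ≈ 1.1666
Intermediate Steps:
t(137)/(13444 - 1*3024) - 27593/(-23923) = 137/(13444 - 1*3024) - 27593/(-23923) = 137/(13444 - 3024) - 27593*(-1/23923) = 137/10420 + 27593/23923 = 290796511/249277660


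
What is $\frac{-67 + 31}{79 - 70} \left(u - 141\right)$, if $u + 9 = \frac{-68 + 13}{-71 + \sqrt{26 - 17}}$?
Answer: $\frac{10145}{17} \approx 596.76$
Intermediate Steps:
$u = - \frac{557}{68}$ ($u = -9 + \frac{-68 + 13}{-71 + \sqrt{26 - 17}} = -9 - \frac{55}{-71 + \sqrt{9}} = -9 - \frac{55}{-71 + 3} = -9 - \frac{55}{-68} = -9 - - \frac{55}{68} = -9 + \frac{55}{68} = - \frac{557}{68} \approx -8.1912$)
$\frac{-67 + 31}{79 - 70} \left(u - 141\right) = \frac{-67 + 31}{79 - 70} \left(- \frac{557}{68} - 141\right) = - \frac{36}{9} \left(- \frac{10145}{68}\right) = \left(-36\right) \frac{1}{9} \left(- \frac{10145}{68}\right) = \left(-4\right) \left(- \frac{10145}{68}\right) = \frac{10145}{17}$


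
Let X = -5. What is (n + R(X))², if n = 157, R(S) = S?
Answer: 23104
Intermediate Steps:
(n + R(X))² = (157 - 5)² = 152² = 23104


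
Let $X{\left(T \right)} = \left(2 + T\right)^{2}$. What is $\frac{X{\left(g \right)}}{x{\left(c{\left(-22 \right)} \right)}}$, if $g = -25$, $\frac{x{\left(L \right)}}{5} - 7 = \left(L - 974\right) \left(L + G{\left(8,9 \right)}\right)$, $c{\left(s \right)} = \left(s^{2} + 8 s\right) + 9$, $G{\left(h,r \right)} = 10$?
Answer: $- \frac{529}{1074160} \approx -0.00049248$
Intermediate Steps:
$c{\left(s \right)} = 9 + s^{2} + 8 s$
$x{\left(L \right)} = 35 + 5 \left(-974 + L\right) \left(10 + L\right)$ ($x{\left(L \right)} = 35 + 5 \left(L - 974\right) \left(L + 10\right) = 35 + 5 \left(-974 + L\right) \left(10 + L\right)$)
$\frac{X{\left(g \right)}}{x{\left(c{\left(-22 \right)} \right)}} = \frac{\left(2 - 25\right)^{2}}{-48665 - 4820 \left(9 + \left(-22\right)^{2} + 8 \left(-22\right)\right) + 5 \left(9 + \left(-22\right)^{2} + 8 \left(-22\right)\right)^{2}} = \frac{\left(-23\right)^{2}}{-48665 - 4820 \left(9 + 484 - 176\right) + 5 \left(9 + 484 - 176\right)^{2}} = \frac{529}{-48665 - 1527940 + 5 \cdot 317^{2}} = \frac{529}{-48665 - 1527940 + 5 \cdot 100489} = \frac{529}{-48665 - 1527940 + 502445} = \frac{529}{-1074160} = 529 \left(- \frac{1}{1074160}\right) = - \frac{529}{1074160}$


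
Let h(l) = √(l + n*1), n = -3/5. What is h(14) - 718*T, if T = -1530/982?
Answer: 549270/491 + √335/5 ≈ 1122.3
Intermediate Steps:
n = -⅗ (n = -3*⅕ = -⅗ ≈ -0.60000)
T = -765/491 (T = -1530*1/982 = -765/491 ≈ -1.5580)
h(l) = √(-⅗ + l) (h(l) = √(l - ⅗*1) = √(l - ⅗) = √(-⅗ + l))
h(14) - 718*T = √(-15 + 25*14)/5 - 718*(-765/491) = √(-15 + 350)/5 + 549270/491 = √335/5 + 549270/491 = 549270/491 + √335/5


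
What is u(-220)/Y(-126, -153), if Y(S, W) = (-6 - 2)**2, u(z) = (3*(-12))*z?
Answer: 495/4 ≈ 123.75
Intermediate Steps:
u(z) = -36*z
Y(S, W) = 64 (Y(S, W) = (-8)**2 = 64)
u(-220)/Y(-126, -153) = -36*(-220)/64 = 7920*(1/64) = 495/4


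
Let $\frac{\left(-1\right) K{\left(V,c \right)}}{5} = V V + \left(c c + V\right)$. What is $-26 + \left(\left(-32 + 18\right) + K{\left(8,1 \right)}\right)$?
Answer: $-405$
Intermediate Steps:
$K{\left(V,c \right)} = - 5 V - 5 V^{2} - 5 c^{2}$ ($K{\left(V,c \right)} = - 5 \left(V V + \left(c c + V\right)\right) = - 5 \left(V^{2} + \left(c^{2} + V\right)\right) = - 5 \left(V^{2} + \left(V + c^{2}\right)\right) = - 5 \left(V + V^{2} + c^{2}\right) = - 5 V - 5 V^{2} - 5 c^{2}$)
$-26 + \left(\left(-32 + 18\right) + K{\left(8,1 \right)}\right) = -26 + \left(\left(-32 + 18\right) - \left(40 + 5 + 320\right)\right) = -26 - 379 = -405$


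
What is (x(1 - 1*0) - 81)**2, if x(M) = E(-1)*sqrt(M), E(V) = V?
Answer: 6724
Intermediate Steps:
x(M) = -sqrt(M)
(x(1 - 1*0) - 81)**2 = (-sqrt(1 - 1*0) - 81)**2 = (-sqrt(1 + 0) - 81)**2 = (-sqrt(1) - 81)**2 = (-1*1 - 81)**2 = (-1 - 81)**2 = (-82)**2 = 6724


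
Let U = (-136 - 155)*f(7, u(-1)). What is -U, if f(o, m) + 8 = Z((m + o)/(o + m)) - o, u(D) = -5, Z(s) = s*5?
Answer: -2910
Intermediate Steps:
Z(s) = 5*s
f(o, m) = -3 - o (f(o, m) = -8 + (5*((m + o)/(o + m)) - o) = -8 + (5*((m + o)/(m + o)) - o) = -8 + (5*1 - o) = -8 + (5 - o) = -3 - o)
U = 2910 (U = (-136 - 155)*(-3 - 1*7) = -291*(-3 - 7) = -291*(-10) = 2910)
-U = -1*2910 = -2910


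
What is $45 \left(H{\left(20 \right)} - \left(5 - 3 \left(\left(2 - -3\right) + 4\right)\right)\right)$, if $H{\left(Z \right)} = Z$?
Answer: $1890$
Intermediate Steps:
$45 \left(H{\left(20 \right)} - \left(5 - 3 \left(\left(2 - -3\right) + 4\right)\right)\right) = 45 \left(20 - \left(5 - 3 \left(\left(2 - -3\right) + 4\right)\right)\right) = 45 \left(20 - \left(5 - 3 \left(\left(2 + 3\right) + 4\right)\right)\right) = 45 \left(20 - \left(5 - 3 \left(5 + 4\right)\right)\right) = 45 \left(20 + \left(3 \cdot 9 - 5\right)\right) = 45 \left(20 + \left(27 - 5\right)\right) = 45 \left(20 + 22\right) = 45 \cdot 42 = 1890$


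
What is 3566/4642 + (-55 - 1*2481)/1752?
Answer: -345280/508299 ≈ -0.67929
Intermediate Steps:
3566/4642 + (-55 - 1*2481)/1752 = 3566*(1/4642) + (-55 - 2481)*(1/1752) = 1783/2321 - 2536*1/1752 = 1783/2321 - 317/219 = -345280/508299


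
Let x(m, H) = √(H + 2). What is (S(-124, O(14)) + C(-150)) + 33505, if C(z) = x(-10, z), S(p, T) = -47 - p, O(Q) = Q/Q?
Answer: 33582 + 2*I*√37 ≈ 33582.0 + 12.166*I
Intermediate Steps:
O(Q) = 1
x(m, H) = √(2 + H)
C(z) = √(2 + z)
(S(-124, O(14)) + C(-150)) + 33505 = ((-47 - 1*(-124)) + √(2 - 150)) + 33505 = ((-47 + 124) + √(-148)) + 33505 = (77 + 2*I*√37) + 33505 = 33582 + 2*I*√37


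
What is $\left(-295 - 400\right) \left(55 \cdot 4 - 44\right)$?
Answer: $-122320$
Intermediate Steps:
$\left(-295 - 400\right) \left(55 \cdot 4 - 44\right) = - 695 \left(220 - 44\right) = \left(-695\right) 176 = -122320$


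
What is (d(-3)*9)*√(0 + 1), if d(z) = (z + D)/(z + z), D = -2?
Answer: 15/2 ≈ 7.5000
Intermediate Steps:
d(z) = (-2 + z)/(2*z) (d(z) = (z - 2)/(z + z) = (-2 + z)/((2*z)) = (-2 + z)*(1/(2*z)) = (-2 + z)/(2*z))
(d(-3)*9)*√(0 + 1) = (((½)*(-2 - 3)/(-3))*9)*√(0 + 1) = (((½)*(-⅓)*(-5))*9)*√1 = ((⅚)*9)*1 = (15/2)*1 = 15/2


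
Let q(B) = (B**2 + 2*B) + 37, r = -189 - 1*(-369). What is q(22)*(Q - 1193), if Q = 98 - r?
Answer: -720375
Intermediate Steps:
r = 180 (r = -189 + 369 = 180)
Q = -82 (Q = 98 - 1*180 = 98 - 180 = -82)
q(B) = 37 + B**2 + 2*B
q(22)*(Q - 1193) = (37 + 22**2 + 2*22)*(-82 - 1193) = (37 + 484 + 44)*(-1275) = 565*(-1275) = -720375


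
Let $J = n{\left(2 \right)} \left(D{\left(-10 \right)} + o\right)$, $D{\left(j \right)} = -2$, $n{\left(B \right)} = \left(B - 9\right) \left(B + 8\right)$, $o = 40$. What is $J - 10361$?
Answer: $-13021$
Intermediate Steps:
$n{\left(B \right)} = \left(-9 + B\right) \left(8 + B\right)$
$J = -2660$ ($J = \left(-72 + 2^{2} - 2\right) \left(-2 + 40\right) = \left(-72 + 4 - 2\right) 38 = \left(-70\right) 38 = -2660$)
$J - 10361 = -2660 - 10361 = -13021$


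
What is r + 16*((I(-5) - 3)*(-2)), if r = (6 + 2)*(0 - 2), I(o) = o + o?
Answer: 400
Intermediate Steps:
I(o) = 2*o
r = -16 (r = 8*(-2) = -16)
r + 16*((I(-5) - 3)*(-2)) = -16 + 16*((2*(-5) - 3)*(-2)) = -16 + 16*((-10 - 3)*(-2)) = -16 + 16*(-13*(-2)) = -16 + 16*26 = -16 + 416 = 400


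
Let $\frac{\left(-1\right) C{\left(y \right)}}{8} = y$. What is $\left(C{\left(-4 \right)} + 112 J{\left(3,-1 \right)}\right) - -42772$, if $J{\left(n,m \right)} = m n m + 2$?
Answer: $43364$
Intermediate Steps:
$J{\left(n,m \right)} = 2 + n m^{2}$ ($J{\left(n,m \right)} = n m^{2} + 2 = 2 + n m^{2}$)
$C{\left(y \right)} = - 8 y$
$\left(C{\left(-4 \right)} + 112 J{\left(3,-1 \right)}\right) - -42772 = \left(\left(-8\right) \left(-4\right) + 112 \left(2 + 3 \left(-1\right)^{2}\right)\right) - -42772 = \left(32 + 112 \left(2 + 3 \cdot 1\right)\right) + 42772 = \left(32 + 112 \left(2 + 3\right)\right) + 42772 = \left(32 + 112 \cdot 5\right) + 42772 = \left(32 + 560\right) + 42772 = 592 + 42772 = 43364$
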